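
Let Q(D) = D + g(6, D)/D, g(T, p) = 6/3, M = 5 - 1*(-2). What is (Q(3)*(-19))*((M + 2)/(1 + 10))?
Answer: -57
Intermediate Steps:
M = 7 (M = 5 + 2 = 7)
g(T, p) = 2 (g(T, p) = 6*(⅓) = 2)
Q(D) = D + 2/D
(Q(3)*(-19))*((M + 2)/(1 + 10)) = ((3 + 2/3)*(-19))*((7 + 2)/(1 + 10)) = ((3 + 2*(⅓))*(-19))*(9/11) = ((3 + ⅔)*(-19))*(9*(1/11)) = ((11/3)*(-19))*(9/11) = -209/3*9/11 = -57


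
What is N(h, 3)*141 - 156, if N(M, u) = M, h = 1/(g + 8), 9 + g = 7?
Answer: -265/2 ≈ -132.50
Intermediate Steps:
g = -2 (g = -9 + 7 = -2)
h = 1/6 (h = 1/(-2 + 8) = 1/6 ≈ 0.16667)
N(h, 3)*141 - 156 = (1/6)*141 - 156 = 47/2 - 156 = -265/2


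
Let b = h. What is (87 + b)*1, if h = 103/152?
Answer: 13327/152 ≈ 87.678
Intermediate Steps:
h = 103/152 (h = 103*(1/152) = 103/152 ≈ 0.67763)
b = 103/152 ≈ 0.67763
(87 + b)*1 = (87 + 103/152)*1 = (13327/152)*1 = 13327/152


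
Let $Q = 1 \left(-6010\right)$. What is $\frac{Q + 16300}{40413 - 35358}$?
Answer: $\frac{686}{337} \approx 2.0356$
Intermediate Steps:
$Q = -6010$
$\frac{Q + 16300}{40413 - 35358} = \frac{-6010 + 16300}{40413 - 35358} = \frac{10290}{5055} = 10290 \cdot \frac{1}{5055} = \frac{686}{337}$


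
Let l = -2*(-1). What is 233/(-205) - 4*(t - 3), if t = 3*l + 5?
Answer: -6793/205 ≈ -33.137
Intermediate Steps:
l = 2
t = 11 (t = 3*2 + 5 = 6 + 5 = 11)
233/(-205) - 4*(t - 3) = 233/(-205) - 4*(11 - 3) = 233*(-1/205) - 4*8 = -233/205 - 1*32 = -233/205 - 32 = -6793/205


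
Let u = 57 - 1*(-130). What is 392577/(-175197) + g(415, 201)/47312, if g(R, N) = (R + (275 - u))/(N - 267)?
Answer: -37149876475/16577840928 ≈ -2.2409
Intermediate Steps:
u = 187 (u = 57 + 130 = 187)
g(R, N) = (88 + R)/(-267 + N) (g(R, N) = (R + (275 - 1*187))/(N - 267) = (R + (275 - 187))/(-267 + N) = (R + 88)/(-267 + N) = (88 + R)/(-267 + N))
392577/(-175197) + g(415, 201)/47312 = 392577/(-175197) + ((88 + 415)/(-267 + 201))/47312 = 392577*(-1/175197) + (503/(-66))*(1/47312) = -130859/58399 - 1/66*503*(1/47312) = -130859/58399 - 503/66*1/47312 = -130859/58399 - 503/3122592 = -37149876475/16577840928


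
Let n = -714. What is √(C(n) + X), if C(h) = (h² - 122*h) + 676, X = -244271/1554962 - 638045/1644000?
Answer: √97629002782881035593211322/12781787640 ≈ 773.03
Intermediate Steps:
X = -139371725329/255635752800 (X = -244271*1/1554962 - 638045*1/1644000 = -244271/1554962 - 127609/328800 = -139371725329/255635752800 ≈ -0.54520)
C(h) = 676 + h² - 122*h
√(C(n) + X) = √((676 + (-714)² - 122*(-714)) - 139371725329/255635752800) = √((676 + 509796 + 87108) - 139371725329/255635752800) = √(597580 - 139371725329/255635752800) = √(152762673786498671/255635752800) = √97629002782881035593211322/12781787640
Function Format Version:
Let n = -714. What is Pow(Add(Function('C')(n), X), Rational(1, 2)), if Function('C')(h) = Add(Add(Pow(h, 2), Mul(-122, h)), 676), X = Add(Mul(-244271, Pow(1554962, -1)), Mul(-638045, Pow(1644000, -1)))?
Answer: Mul(Rational(1, 12781787640), Pow(97629002782881035593211322, Rational(1, 2))) ≈ 773.03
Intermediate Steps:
X = Rational(-139371725329, 255635752800) (X = Add(Mul(-244271, Rational(1, 1554962)), Mul(-638045, Rational(1, 1644000))) = Add(Rational(-244271, 1554962), Rational(-127609, 328800)) = Rational(-139371725329, 255635752800) ≈ -0.54520)
Function('C')(h) = Add(676, Pow(h, 2), Mul(-122, h))
Pow(Add(Function('C')(n), X), Rational(1, 2)) = Pow(Add(Add(676, Pow(-714, 2), Mul(-122, -714)), Rational(-139371725329, 255635752800)), Rational(1, 2)) = Pow(Add(Add(676, 509796, 87108), Rational(-139371725329, 255635752800)), Rational(1, 2)) = Pow(Add(597580, Rational(-139371725329, 255635752800)), Rational(1, 2)) = Pow(Rational(152762673786498671, 255635752800), Rational(1, 2)) = Mul(Rational(1, 12781787640), Pow(97629002782881035593211322, Rational(1, 2)))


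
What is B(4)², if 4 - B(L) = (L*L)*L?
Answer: 3600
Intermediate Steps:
B(L) = 4 - L³ (B(L) = 4 - L*L*L = 4 - L²*L = 4 - L³)
B(4)² = (4 - 1*4³)² = (4 - 1*64)² = (4 - 64)² = (-60)² = 3600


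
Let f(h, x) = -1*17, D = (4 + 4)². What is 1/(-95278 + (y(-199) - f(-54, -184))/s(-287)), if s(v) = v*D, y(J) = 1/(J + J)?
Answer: -178304/16988448677 ≈ -1.0496e-5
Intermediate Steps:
D = 64 (D = 8² = 64)
y(J) = 1/(2*J)
f(h, x) = -17
s(v) = 64*v (s(v) = v*64 = 64*v)
1/(-95278 + (y(-199) - f(-54, -184))/s(-287)) = 1/(-95278 + ((½)/(-199) - 1*(-17))/((64*(-287)))) = 1/(-95278 + ((½)*(-1/199) + 17)/(-18368)) = 1/(-95278 + (-1/398 + 17)*(-1/18368)) = 1/(-95278 + (6765/398)*(-1/18368)) = 1/(-95278 - 165/178304) = 1/(-16988448677/178304) = -178304/16988448677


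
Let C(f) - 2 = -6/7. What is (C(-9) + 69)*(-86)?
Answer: -42226/7 ≈ -6032.3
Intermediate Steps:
C(f) = 8/7 (C(f) = 2 - 6/7 = 8/7)
(C(-9) + 69)*(-86) = (8/7 + 69)*(-86) = (491/7)*(-86) = -42226/7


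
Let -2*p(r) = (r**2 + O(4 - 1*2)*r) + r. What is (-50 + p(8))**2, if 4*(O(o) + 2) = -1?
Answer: 5929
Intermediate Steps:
O(o) = -9/4 (O(o) = -2 + (1/4)*(-1) = -2 - 1/4 = -9/4)
p(r) = -r**2/2 + 5*r/8 (p(r) = -((r**2 - 9*r/4) + r)/2 = -(r**2 - 5*r/4)/2 = -r**2/2 + 5*r/8)
(-50 + p(8))**2 = (-50 + (1/8)*8*(5 - 4*8))**2 = (-50 + (1/8)*8*(5 - 32))**2 = (-50 + (1/8)*8*(-27))**2 = (-50 - 27)**2 = (-77)**2 = 5929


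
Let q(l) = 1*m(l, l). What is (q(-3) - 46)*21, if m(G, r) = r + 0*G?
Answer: -1029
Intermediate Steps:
m(G, r) = r (m(G, r) = r + 0 = r)
q(l) = l (q(l) = 1*l = l)
(q(-3) - 46)*21 = (-3 - 46)*21 = -49*21 = -1029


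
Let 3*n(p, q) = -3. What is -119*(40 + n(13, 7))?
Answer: -4641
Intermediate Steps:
n(p, q) = -1 (n(p, q) = (⅓)*(-3) = -1)
-119*(40 + n(13, 7)) = -119*(40 - 1) = -119*39 = -4641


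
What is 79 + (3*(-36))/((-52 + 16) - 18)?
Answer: 81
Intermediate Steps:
79 + (3*(-36))/((-52 + 16) - 18) = 79 - 108/(-36 - 18) = 79 - 108/(-54) = 79 - 108*(-1/54) = 79 + 2 = 81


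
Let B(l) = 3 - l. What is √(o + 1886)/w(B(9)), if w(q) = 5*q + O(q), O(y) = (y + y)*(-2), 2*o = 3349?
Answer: -√14242/12 ≈ -9.9450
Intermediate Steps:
o = 3349/2 (o = (½)*3349 = 3349/2 ≈ 1674.5)
O(y) = -4*y (O(y) = (2*y)*(-2) = -4*y)
w(q) = q (w(q) = 5*q - 4*q = q)
√(o + 1886)/w(B(9)) = √(3349/2 + 1886)/(3 - 1*9) = √(7121/2)/(3 - 9) = (√14242/2)/(-6) = (√14242/2)*(-⅙) = -√14242/12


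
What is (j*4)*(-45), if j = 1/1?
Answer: -180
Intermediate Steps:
j = 1
(j*4)*(-45) = (1*4)*(-45) = 4*(-45) = -180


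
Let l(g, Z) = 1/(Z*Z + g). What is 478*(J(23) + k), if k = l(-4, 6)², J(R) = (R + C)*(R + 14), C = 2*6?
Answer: 316933359/512 ≈ 6.1901e+5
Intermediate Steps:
C = 12
J(R) = (12 + R)*(14 + R) (J(R) = (R + 12)*(R + 14) = (12 + R)*(14 + R))
l(g, Z) = 1/(g + Z²) (l(g, Z) = 1/(Z² + g) = 1/(g + Z²))
k = 1/1024 (k = (1/(-4 + 6²))² = (1/(-4 + 36))² = (1/32)² = 1/1024 ≈ 0.00097656)
478*(J(23) + k) = 478*((168 + 23² + 26*23) + 1/1024) = 478*((168 + 529 + 598) + 1/1024) = 478*(1295 + 1/1024) = 478*(1326081/1024) = 316933359/512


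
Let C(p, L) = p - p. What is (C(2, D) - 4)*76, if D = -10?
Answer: -304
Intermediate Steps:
C(p, L) = 0
(C(2, D) - 4)*76 = (0 - 4)*76 = -4*76 = -304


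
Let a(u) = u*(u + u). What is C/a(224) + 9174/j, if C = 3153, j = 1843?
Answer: 926440227/184948736 ≈ 5.0092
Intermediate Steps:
a(u) = 2*u² (a(u) = u*(2*u) = 2*u²)
C/a(224) + 9174/j = 3153/((2*224²)) + 9174/1843 = 3153/((2*50176)) + 9174*(1/1843) = 3153/100352 + 9174/1843 = 926440227/184948736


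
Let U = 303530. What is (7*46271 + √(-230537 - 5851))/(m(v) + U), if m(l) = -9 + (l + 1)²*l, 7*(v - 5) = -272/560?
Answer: 4763269769125/4466168106597 + 29412250*I*√59097/4466168106597 ≈ 1.0665 + 0.0016009*I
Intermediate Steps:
v = 1208/245 (v = 5 + (-272/560)/7 = 5 + (-272*1/560)/7 = 5 + (⅐)*(-17/35) = 5 - 17/245 = 1208/245 ≈ 4.9306)
m(l) = -9 + l*(1 + l)² (m(l) = -9 + (1 + l)²*l = -9 + l*(1 + l)²)
(7*46271 + √(-230537 - 5851))/(m(v) + U) = (7*46271 + √(-230537 - 5851))/((-9 + 1208*(1 + 1208/245)²/245) + 303530) = (323897 + √(-236388))/((-9 + 1208*(1453/245)²/245) + 303530) = (323897 + 2*I*√59097)/((-9 + (1208/245)*(2111209/60025)) + 303530) = (323897 + 2*I*√59097)/((-9 + 2550340472/14706125) + 303530) = (323897 + 2*I*√59097)/(2417985347/14706125 + 303530) = (323897 + 2*I*√59097)/(4466168106597/14706125) = (323897 + 2*I*√59097)*(14706125/4466168106597) = 4763269769125/4466168106597 + 29412250*I*√59097/4466168106597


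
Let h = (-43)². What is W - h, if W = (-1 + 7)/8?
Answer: -7393/4 ≈ -1848.3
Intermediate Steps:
W = ¾ (W = 6*(⅛) = ¾ ≈ 0.75000)
h = 1849
W - h = ¾ - 1*1849 = ¾ - 1849 = -7393/4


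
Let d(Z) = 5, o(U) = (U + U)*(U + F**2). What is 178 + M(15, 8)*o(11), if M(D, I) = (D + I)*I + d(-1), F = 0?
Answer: 45916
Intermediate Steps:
o(U) = 2*U**2 (o(U) = (U + U)*(U + 0**2) = (2*U)*(U + 0) = (2*U)*U = 2*U**2)
M(D, I) = 5 + I*(D + I) (M(D, I) = (D + I)*I + 5 = I*(D + I) + 5 = 5 + I*(D + I))
178 + M(15, 8)*o(11) = 178 + (5 + 8**2 + 15*8)*(2*11**2) = 178 + (5 + 64 + 120)*(2*121) = 178 + 189*242 = 178 + 45738 = 45916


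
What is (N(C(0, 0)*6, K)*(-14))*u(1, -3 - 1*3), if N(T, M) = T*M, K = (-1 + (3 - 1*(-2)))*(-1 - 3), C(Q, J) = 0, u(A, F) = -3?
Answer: 0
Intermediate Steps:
K = -16 (K = (-1 + (3 + 2))*(-4) = (-1 + 5)*(-4) = 4*(-4) = -16)
N(T, M) = M*T
(N(C(0, 0)*6, K)*(-14))*u(1, -3 - 1*3) = (-0*6*(-14))*(-3) = (-16*0*(-14))*(-3) = (0*(-14))*(-3) = 0*(-3) = 0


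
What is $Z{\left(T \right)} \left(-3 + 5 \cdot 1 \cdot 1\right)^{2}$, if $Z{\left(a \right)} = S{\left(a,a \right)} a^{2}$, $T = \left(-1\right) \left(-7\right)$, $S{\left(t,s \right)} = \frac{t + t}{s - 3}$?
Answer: $686$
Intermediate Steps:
$S{\left(t,s \right)} = \frac{2 t}{-3 + s}$
$T = 7$
$Z{\left(a \right)} = \frac{2 a^{3}}{-3 + a}$ ($Z{\left(a \right)} = \frac{2 a}{-3 + a} a^{2} = \frac{2 a^{3}}{-3 + a}$)
$Z{\left(T \right)} \left(-3 + 5 \cdot 1 \cdot 1\right)^{2} = \frac{2 \cdot 7^{3}}{-3 + 7} \left(-3 + 5 \cdot 1 \cdot 1\right)^{2} = 2 \cdot 343 \cdot \frac{1}{4} \left(-3 + 5 \cdot 1\right)^{2} = 2 \cdot 343 \cdot \frac{1}{4} \left(-3 + 5\right)^{2} = \frac{343 \cdot 2^{2}}{2} = \frac{343}{2} \cdot 4 = 686$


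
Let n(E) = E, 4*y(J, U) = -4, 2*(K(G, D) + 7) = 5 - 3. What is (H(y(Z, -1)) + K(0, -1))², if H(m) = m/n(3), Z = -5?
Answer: 361/9 ≈ 40.111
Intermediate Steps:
K(G, D) = -6 (K(G, D) = -7 + (5 - 3)/2 = -7 + (½)*2 = -7 + 1 = -6)
y(J, U) = -1 (y(J, U) = (¼)*(-4) = -1)
H(m) = m/3
(H(y(Z, -1)) + K(0, -1))² = ((⅓)*(-1) - 6)² = (-⅓ - 6)² = (-19/3)² = 361/9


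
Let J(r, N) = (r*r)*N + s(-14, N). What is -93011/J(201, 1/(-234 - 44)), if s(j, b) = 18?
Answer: 25857058/35397 ≈ 730.49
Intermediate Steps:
J(r, N) = 18 + N*r² (J(r, N) = (r*r)*N + 18 = r²*N + 18 = N*r² + 18 = 18 + N*r²)
-93011/J(201, 1/(-234 - 44)) = -93011/(18 + 201²/(-234 - 44)) = -93011/(18 + 40401/(-278)) = -93011/(18 - 1/278*40401) = -93011/(18 - 40401/278) = -93011/(-35397/278) = -93011*(-278/35397) = 25857058/35397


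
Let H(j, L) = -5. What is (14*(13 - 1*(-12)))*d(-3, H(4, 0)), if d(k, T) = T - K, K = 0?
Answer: -1750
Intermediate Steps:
d(k, T) = T (d(k, T) = T - 1*0 = T + 0 = T)
(14*(13 - 1*(-12)))*d(-3, H(4, 0)) = (14*(13 - 1*(-12)))*(-5) = (14*(13 + 12))*(-5) = (14*25)*(-5) = 350*(-5) = -1750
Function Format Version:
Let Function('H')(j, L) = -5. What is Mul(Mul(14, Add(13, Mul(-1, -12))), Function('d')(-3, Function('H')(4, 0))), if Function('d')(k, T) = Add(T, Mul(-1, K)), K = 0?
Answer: -1750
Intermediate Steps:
Function('d')(k, T) = T (Function('d')(k, T) = Add(T, Mul(-1, 0)) = Add(T, 0) = T)
Mul(Mul(14, Add(13, Mul(-1, -12))), Function('d')(-3, Function('H')(4, 0))) = Mul(Mul(14, Add(13, Mul(-1, -12))), -5) = Mul(Mul(14, Add(13, 12)), -5) = Mul(Mul(14, 25), -5) = Mul(350, -5) = -1750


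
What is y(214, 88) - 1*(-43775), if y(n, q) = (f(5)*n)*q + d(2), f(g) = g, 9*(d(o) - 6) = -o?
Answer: 1241467/9 ≈ 1.3794e+5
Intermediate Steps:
d(o) = 6 - o/9 (d(o) = 6 + (-o)/9 = 6 - o/9)
y(n, q) = 52/9 + 5*n*q (y(n, q) = (5*n)*q + (6 - ⅑*2) = 5*n*q + (6 - 2/9) = 5*n*q + 52/9 = 52/9 + 5*n*q)
y(214, 88) - 1*(-43775) = (52/9 + 5*214*88) - 1*(-43775) = (52/9 + 94160) + 43775 = 847492/9 + 43775 = 1241467/9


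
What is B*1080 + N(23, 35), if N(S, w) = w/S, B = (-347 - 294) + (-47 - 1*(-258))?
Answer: -10681165/23 ≈ -4.6440e+5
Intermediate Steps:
B = -430 (B = -641 + (-47 + 258) = -641 + 211 = -430)
B*1080 + N(23, 35) = -430*1080 + 35/23 = -464400 + 35*(1/23) = -464400 + 35/23 = -10681165/23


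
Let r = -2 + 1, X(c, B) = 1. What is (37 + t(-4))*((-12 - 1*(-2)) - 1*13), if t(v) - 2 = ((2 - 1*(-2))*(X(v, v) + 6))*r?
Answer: -253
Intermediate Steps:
r = -1
t(v) = -26 (t(v) = 2 + ((2 - 1*(-2))*(1 + 6))*(-1) = 2 + ((2 + 2)*7)*(-1) = 2 + (4*7)*(-1) = 2 + 28*(-1) = 2 - 28 = -26)
(37 + t(-4))*((-12 - 1*(-2)) - 1*13) = (37 - 26)*((-12 - 1*(-2)) - 1*13) = 11*((-12 + 2) - 13) = 11*(-10 - 13) = 11*(-23) = -253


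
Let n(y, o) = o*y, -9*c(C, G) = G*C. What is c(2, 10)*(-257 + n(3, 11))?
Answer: 4480/9 ≈ 497.78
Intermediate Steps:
c(C, G) = -C*G/9 (c(C, G) = -G*C/9 = -C*G/9)
c(2, 10)*(-257 + n(3, 11)) = (-⅑*2*10)*(-257 + 11*3) = -20*(-257 + 33)/9 = -20/9*(-224) = 4480/9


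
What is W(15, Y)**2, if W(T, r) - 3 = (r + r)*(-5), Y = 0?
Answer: 9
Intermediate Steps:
W(T, r) = 3 - 10*r (W(T, r) = 3 + (r + r)*(-5) = 3 + (2*r)*(-5) = 3 - 10*r)
W(15, Y)**2 = (3 - 10*0)**2 = (3 + 0)**2 = 3**2 = 9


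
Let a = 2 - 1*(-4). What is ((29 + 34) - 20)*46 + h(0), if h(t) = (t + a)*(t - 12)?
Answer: 1906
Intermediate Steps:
a = 6 (a = 2 + 4 = 6)
h(t) = (-12 + t)*(6 + t) (h(t) = (t + 6)*(t - 12) = (6 + t)*(-12 + t) = (-12 + t)*(6 + t))
((29 + 34) - 20)*46 + h(0) = ((29 + 34) - 20)*46 + (-72 + 0² - 6*0) = (63 - 20)*46 + (-72 + 0 + 0) = 43*46 - 72 = 1978 - 72 = 1906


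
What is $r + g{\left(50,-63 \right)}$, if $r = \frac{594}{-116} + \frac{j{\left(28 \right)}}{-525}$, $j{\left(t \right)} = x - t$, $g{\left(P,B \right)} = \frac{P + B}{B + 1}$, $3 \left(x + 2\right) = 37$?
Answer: $- \frac{6905978}{1415925} \approx -4.8774$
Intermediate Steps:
$x = \frac{31}{3}$ ($x = -2 + \frac{1}{3} \cdot 37 = -2 + \frac{37}{3} = \frac{31}{3} \approx 10.333$)
$g{\left(P,B \right)} = \frac{B + P}{1 + B}$
$j{\left(t \right)} = \frac{31}{3} - t$
$r = - \frac{464701}{91350}$ ($r = \frac{594}{-116} + \frac{\frac{31}{3} - 28}{-525} = 594 \left(- \frac{1}{116}\right) + \left(\frac{31}{3} - 28\right) \left(- \frac{1}{525}\right) = - \frac{297}{58} - - \frac{53}{1575} = - \frac{297}{58} + \frac{53}{1575} = - \frac{464701}{91350} \approx -5.087$)
$r + g{\left(50,-63 \right)} = - \frac{464701}{91350} + \frac{-63 + 50}{1 - 63} = - \frac{464701}{91350} + \frac{1}{-62} \left(-13\right) = - \frac{464701}{91350} - - \frac{13}{62} = - \frac{464701}{91350} + \frac{13}{62} = - \frac{6905978}{1415925}$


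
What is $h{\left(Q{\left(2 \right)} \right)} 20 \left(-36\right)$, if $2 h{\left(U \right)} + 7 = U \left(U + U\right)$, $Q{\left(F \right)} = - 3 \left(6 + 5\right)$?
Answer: $-781560$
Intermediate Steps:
$Q{\left(F \right)} = -33$ ($Q{\left(F \right)} = \left(-3\right) 11 = -33$)
$h{\left(U \right)} = - \frac{7}{2} + U^{2}$ ($h{\left(U \right)} = - \frac{7}{2} + \frac{U \left(U + U\right)}{2} = - \frac{7}{2} + \frac{U 2 U}{2} = - \frac{7}{2} + \frac{2 U^{2}}{2} = - \frac{7}{2} + U^{2}$)
$h{\left(Q{\left(2 \right)} \right)} 20 \left(-36\right) = \left(- \frac{7}{2} + \left(-33\right)^{2}\right) 20 \left(-36\right) = \left(- \frac{7}{2} + 1089\right) 20 \left(-36\right) = \frac{2171}{2} \cdot 20 \left(-36\right) = 21710 \left(-36\right) = -781560$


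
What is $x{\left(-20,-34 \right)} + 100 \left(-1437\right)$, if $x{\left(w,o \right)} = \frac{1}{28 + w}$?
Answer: $- \frac{1149599}{8} \approx -1.437 \cdot 10^{5}$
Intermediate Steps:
$x{\left(-20,-34 \right)} + 100 \left(-1437\right) = \frac{1}{28 - 20} + 100 \left(-1437\right) = \frac{1}{8} - 143700 = - \frac{1149599}{8}$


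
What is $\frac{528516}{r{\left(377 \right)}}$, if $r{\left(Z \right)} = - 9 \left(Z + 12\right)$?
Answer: $- \frac{58724}{389} \approx -150.96$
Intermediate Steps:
$r{\left(Z \right)} = -108 - 9 Z$ ($r{\left(Z \right)} = - 9 \left(12 + Z\right) = -108 - 9 Z$)
$\frac{528516}{r{\left(377 \right)}} = \frac{528516}{-108 - 3393} = \frac{528516}{-3501} = 528516 \left(- \frac{1}{3501}\right) = - \frac{58724}{389}$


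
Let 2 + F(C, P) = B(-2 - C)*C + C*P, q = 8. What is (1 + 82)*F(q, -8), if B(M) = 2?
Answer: -4150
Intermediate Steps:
F(C, P) = -2 + 2*C + C*P (F(C, P) = -2 + (2*C + C*P) = -2 + 2*C + C*P)
(1 + 82)*F(q, -8) = (1 + 82)*(-2 + 2*8 + 8*(-8)) = 83*(-2 + 16 - 64) = 83*(-50) = -4150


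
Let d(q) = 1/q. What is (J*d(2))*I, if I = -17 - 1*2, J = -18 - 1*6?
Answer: 228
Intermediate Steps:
J = -24 (J = -18 - 6 = -24)
I = -19 (I = -17 - 2 = -19)
(J*d(2))*I = -24/2*(-19) = -24*½*(-19) = -12*(-19) = 228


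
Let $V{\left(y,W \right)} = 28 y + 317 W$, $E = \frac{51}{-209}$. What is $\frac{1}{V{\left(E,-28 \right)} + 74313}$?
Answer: $\frac{209}{13674905} \approx 1.5283 \cdot 10^{-5}$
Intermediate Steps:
$E = - \frac{51}{209}$ ($E = 51 \left(- \frac{1}{209}\right) = - \frac{51}{209} \approx -0.24402$)
$\frac{1}{V{\left(E,-28 \right)} + 74313} = \frac{1}{\left(28 \left(- \frac{51}{209}\right) + 317 \left(-28\right)\right) + 74313} = \frac{1}{\left(- \frac{1428}{209} - 8876\right) + 74313} = \frac{1}{- \frac{1856512}{209} + 74313} = \frac{1}{\frac{13674905}{209}} = \frac{209}{13674905}$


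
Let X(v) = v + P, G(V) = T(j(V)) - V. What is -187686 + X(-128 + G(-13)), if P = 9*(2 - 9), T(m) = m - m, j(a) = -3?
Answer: -187864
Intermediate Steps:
T(m) = 0
P = -63 (P = 9*(-7) = -63)
G(V) = -V (G(V) = 0 - V = -V)
X(v) = -63 + v (X(v) = v - 63 = -63 + v)
-187686 + X(-128 + G(-13)) = -187686 + (-63 + (-128 - 1*(-13))) = -187686 + (-63 + (-128 + 13)) = -187686 + (-63 - 115) = -187686 - 178 = -187864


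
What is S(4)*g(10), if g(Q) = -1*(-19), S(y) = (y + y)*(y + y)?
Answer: 1216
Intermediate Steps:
S(y) = 4*y**2 (S(y) = (2*y)*(2*y) = 4*y**2)
g(Q) = 19
S(4)*g(10) = (4*4**2)*19 = (4*16)*19 = 64*19 = 1216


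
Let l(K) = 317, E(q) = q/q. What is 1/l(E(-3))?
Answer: 1/317 ≈ 0.0031546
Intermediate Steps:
E(q) = 1
1/l(E(-3)) = 1/317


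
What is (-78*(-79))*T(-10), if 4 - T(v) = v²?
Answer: -591552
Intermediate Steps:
T(v) = 4 - v²
(-78*(-79))*T(-10) = (-78*(-79))*(4 - 1*(-10)²) = 6162*(4 - 1*100) = 6162*(4 - 100) = 6162*(-96) = -591552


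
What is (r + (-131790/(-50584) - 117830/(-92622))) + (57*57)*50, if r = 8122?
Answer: 199795152129989/1171297812 ≈ 1.7058e+5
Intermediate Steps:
(r + (-131790/(-50584) - 117830/(-92622))) + (57*57)*50 = (8122 + (-131790/(-50584) - 117830/(-92622))) + (57*57)*50 = (8122 + (-131790*(-1/50584) - 117830*(-1/92622))) + 3249*50 = (8122 + (65895/25292 + 58915/46311)) + 162450 = (8122 + 4541741525/1171297812) + 162450 = 9517822570589/1171297812 + 162450 = 199795152129989/1171297812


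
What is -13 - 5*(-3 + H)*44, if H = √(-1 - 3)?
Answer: 647 - 440*I ≈ 647.0 - 440.0*I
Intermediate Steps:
H = 2*I (H = √(-4) = 2*I ≈ 2.0*I)
-13 - 5*(-3 + H)*44 = -13 - 5*(-3 + 2*I)*44 = -13 + (15 - 10*I)*44 = -13 + (660 - 440*I) = 647 - 440*I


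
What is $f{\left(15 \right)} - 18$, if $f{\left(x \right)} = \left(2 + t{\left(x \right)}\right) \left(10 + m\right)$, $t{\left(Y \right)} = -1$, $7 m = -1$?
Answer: $- \frac{57}{7} \approx -8.1429$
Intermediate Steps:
$m = - \frac{1}{7}$ ($m = \frac{1}{7} \left(-1\right) = - \frac{1}{7} \approx -0.14286$)
$f{\left(x \right)} = \frac{69}{7}$ ($f{\left(x \right)} = \left(2 - 1\right) \left(10 - \frac{1}{7}\right) = 1 \cdot \frac{69}{7} = \frac{69}{7}$)
$f{\left(15 \right)} - 18 = \frac{69}{7} - 18 = - \frac{57}{7}$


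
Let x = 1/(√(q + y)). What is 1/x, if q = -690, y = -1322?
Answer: 2*I*√503 ≈ 44.855*I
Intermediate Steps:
x = -I*√503/1006 (x = 1/(√(-690 - 1322)) = 1/(√(-2012)) = 1/(2*I*√503) = -I*√503/1006 ≈ -0.022294*I)
1/x = 1/(-I*√503/1006) = 2*I*√503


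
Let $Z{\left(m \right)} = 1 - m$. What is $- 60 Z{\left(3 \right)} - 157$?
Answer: $-37$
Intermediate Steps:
$- 60 Z{\left(3 \right)} - 157 = - 60 \left(1 - 3\right) - 157 = \left(-60\right) \left(-2\right) - 157 = 120 - 157 = -37$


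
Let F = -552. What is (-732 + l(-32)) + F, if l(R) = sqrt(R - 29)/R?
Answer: -1284 - I*sqrt(61)/32 ≈ -1284.0 - 0.24407*I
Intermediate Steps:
l(R) = sqrt(-29 + R)/R
(-732 + l(-32)) + F = (-732 + sqrt(-29 - 32)/(-32)) - 552 = (-732 - I*sqrt(61)/32) - 552 = -1284 - I*sqrt(61)/32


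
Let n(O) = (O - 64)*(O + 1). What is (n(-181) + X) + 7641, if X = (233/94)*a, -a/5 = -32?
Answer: 2450467/47 ≈ 52138.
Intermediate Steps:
a = 160 (a = -5*(-32) = 160)
X = 18640/47 (X = (233/94)*160 = 18640/47 ≈ 396.60)
n(O) = (1 + O)*(-64 + O) (n(O) = (-64 + O)*(1 + O) = (1 + O)*(-64 + O))
(n(-181) + X) + 7641 = ((-64 + (-181)² - 63*(-181)) + 18640/47) + 7641 = ((-64 + 32761 + 11403) + 18640/47) + 7641 = (44100 + 18640/47) + 7641 = 2091340/47 + 7641 = 2450467/47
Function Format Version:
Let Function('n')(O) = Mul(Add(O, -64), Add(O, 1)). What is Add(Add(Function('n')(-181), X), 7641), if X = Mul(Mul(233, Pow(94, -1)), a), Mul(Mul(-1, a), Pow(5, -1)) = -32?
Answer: Rational(2450467, 47) ≈ 52138.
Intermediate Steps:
a = 160 (a = Mul(-5, -32) = 160)
X = Rational(18640, 47) (X = Mul(Mul(233, Pow(94, -1)), 160) = Mul(Mul(233, Rational(1, 94)), 160) = Mul(Rational(233, 94), 160) = Rational(18640, 47) ≈ 396.60)
Function('n')(O) = Mul(Add(1, O), Add(-64, O)) (Function('n')(O) = Mul(Add(-64, O), Add(1, O)) = Mul(Add(1, O), Add(-64, O)))
Add(Add(Function('n')(-181), X), 7641) = Add(Add(Add(-64, Pow(-181, 2), Mul(-63, -181)), Rational(18640, 47)), 7641) = Add(Add(Add(-64, 32761, 11403), Rational(18640, 47)), 7641) = Add(Add(44100, Rational(18640, 47)), 7641) = Add(Rational(2091340, 47), 7641) = Rational(2450467, 47)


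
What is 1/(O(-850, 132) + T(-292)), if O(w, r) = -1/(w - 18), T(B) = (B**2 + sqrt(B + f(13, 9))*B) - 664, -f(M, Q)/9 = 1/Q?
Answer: 63739671268/5411198566278849 + 219999808*I*sqrt(293)/5411198566278849 ≈ 1.1779e-5 + 6.9593e-7*I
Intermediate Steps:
f(M, Q) = -9/Q
T(B) = -664 + B**2 + B*sqrt(-1 + B) (T(B) = (B**2 + sqrt(B - 9/9)*B) - 664 = (B**2 + sqrt(B - 9*1/9)*B) - 664 = (B**2 + sqrt(B - 1)*B) - 664 = (B**2 + sqrt(-1 + B)*B) - 664 = (B**2 + B*sqrt(-1 + B)) - 664 = -664 + B**2 + B*sqrt(-1 + B))
O(w, r) = -1/(-18 + w)
1/(O(-850, 132) + T(-292)) = 1/(-1/(-18 - 850) + (-664 + (-292)**2 - 292*sqrt(-1 - 292))) = 1/(-1/(-868) + (-664 + 85264 - 292*I*sqrt(293))) = 1/(-1*(-1/868) + (-664 + 85264 - 292*I*sqrt(293))) = 1/(1/868 + (-664 + 85264 - 292*I*sqrt(293))) = 1/(1/868 + (84600 - 292*I*sqrt(293))) = 1/(73432801/868 - 292*I*sqrt(293))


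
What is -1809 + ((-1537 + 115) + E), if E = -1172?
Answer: -4403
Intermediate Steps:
-1809 + ((-1537 + 115) + E) = -1809 + ((-1537 + 115) - 1172) = -1809 + (-1422 - 1172) = -1809 - 2594 = -4403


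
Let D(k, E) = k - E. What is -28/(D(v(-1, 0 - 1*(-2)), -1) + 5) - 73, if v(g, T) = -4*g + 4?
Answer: -75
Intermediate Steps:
v(g, T) = 4 - 4*g
-28/(D(v(-1, 0 - 1*(-2)), -1) + 5) - 73 = -28/(((4 - 4*(-1)) - 1*(-1)) + 5) - 73 = -28/(((4 + 4) + 1) + 5) - 73 = -28/((8 + 1) + 5) - 73 = -28/(9 + 5) - 73 = -28/14 - 73 = (1/14)*(-28) - 73 = -2 - 73 = -75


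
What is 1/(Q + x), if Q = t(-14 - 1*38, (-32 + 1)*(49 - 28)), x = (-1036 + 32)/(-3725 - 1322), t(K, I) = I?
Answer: -5047/3284593 ≈ -0.0015366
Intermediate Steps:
x = 1004/5047 (x = -1004/(-5047) = -1004*(-1/5047) = 1004/5047 ≈ 0.19893)
Q = -651 (Q = (-32 + 1)*(49 - 28) = -31*21 = -651)
1/(Q + x) = 1/(-651 + 1004/5047) = 1/(-3284593/5047) = -5047/3284593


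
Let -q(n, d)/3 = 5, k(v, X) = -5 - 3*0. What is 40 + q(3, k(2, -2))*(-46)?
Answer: 730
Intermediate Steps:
k(v, X) = -5 (k(v, X) = -5 + 0 = -5)
q(n, d) = -15 (q(n, d) = -3*5 = -15)
40 + q(3, k(2, -2))*(-46) = 40 - 15*(-46) = 40 + 690 = 730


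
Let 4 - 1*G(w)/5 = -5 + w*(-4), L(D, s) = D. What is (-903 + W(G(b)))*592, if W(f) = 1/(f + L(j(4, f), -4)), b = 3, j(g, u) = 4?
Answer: -58268192/109 ≈ -5.3457e+5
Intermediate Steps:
G(w) = 45 + 20*w (G(w) = 20 - 5*(-5 + w*(-4)) = 20 - 5*(-5 - 4*w) = 20 + (25 + 20*w) = 45 + 20*w)
W(f) = 1/(4 + f) (W(f) = 1/(f + 4) = 1/(4 + f))
(-903 + W(G(b)))*592 = (-903 + 1/(4 + (45 + 20*3)))*592 = (-903 + 1/(4 + (45 + 60)))*592 = (-903 + 1/(4 + 105))*592 = (-903 + 1/109)*592 = -98426/109*592 = -58268192/109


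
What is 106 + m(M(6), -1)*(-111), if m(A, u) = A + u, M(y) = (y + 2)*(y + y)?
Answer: -10439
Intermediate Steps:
M(y) = 2*y*(2 + y) (M(y) = (2 + y)*(2*y) = 2*y*(2 + y))
106 + m(M(6), -1)*(-111) = 106 + (2*6*(2 + 6) - 1)*(-111) = 106 + (2*6*8 - 1)*(-111) = 106 + (96 - 1)*(-111) = 106 + 95*(-111) = 106 - 10545 = -10439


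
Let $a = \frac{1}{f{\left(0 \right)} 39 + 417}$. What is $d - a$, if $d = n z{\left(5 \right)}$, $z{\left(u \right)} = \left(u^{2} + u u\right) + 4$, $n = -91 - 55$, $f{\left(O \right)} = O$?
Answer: $- \frac{3287629}{417} \approx -7884.0$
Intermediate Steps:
$n = -146$
$z{\left(u \right)} = 4 + 2 u^{2}$ ($z{\left(u \right)} = \left(u^{2} + u^{2}\right) + 4 = 2 u^{2} + 4 = 4 + 2 u^{2}$)
$a = \frac{1}{417}$ ($a = \frac{1}{0 \cdot 39 + 417} = \frac{1}{0 + 417} = \frac{1}{417} \approx 0.0023981$)
$d = -7884$ ($d = - 146 \left(4 + 2 \cdot 5^{2}\right) = - 146 \left(4 + 2 \cdot 25\right) = - 146 \left(4 + 50\right) = \left(-146\right) 54 = -7884$)
$d - a = -7884 - \frac{1}{417} = - \frac{3287629}{417}$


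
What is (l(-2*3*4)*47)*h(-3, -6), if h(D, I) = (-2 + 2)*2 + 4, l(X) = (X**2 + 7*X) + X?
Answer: 72192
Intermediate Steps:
l(X) = X**2 + 8*X
h(D, I) = 4 (h(D, I) = 0*2 + 4 = 0 + 4 = 4)
(l(-2*3*4)*47)*h(-3, -6) = (((-2*3*4)*(8 - 2*3*4))*47)*4 = (((-6*4)*(8 - 6*4))*47)*4 = (-24*(8 - 24)*47)*4 = (-24*(-16)*47)*4 = (384*47)*4 = 18048*4 = 72192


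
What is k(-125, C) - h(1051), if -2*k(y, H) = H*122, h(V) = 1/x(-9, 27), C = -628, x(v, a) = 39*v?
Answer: 13446109/351 ≈ 38308.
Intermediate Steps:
h(V) = -1/351 (h(V) = 1/(39*(-9)) = 1/(-351) = -1/351)
k(y, H) = -61*H (k(y, H) = -H*122/2 = -61*H)
k(-125, C) - h(1051) = -61*(-628) - 1*(-1/351) = 38308 + 1/351 = 13446109/351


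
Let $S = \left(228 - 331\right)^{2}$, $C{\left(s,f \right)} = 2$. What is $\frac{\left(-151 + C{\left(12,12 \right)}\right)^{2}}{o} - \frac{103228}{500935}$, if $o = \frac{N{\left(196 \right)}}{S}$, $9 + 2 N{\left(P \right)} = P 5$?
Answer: $\frac{235970750630442}{486407885} \approx 4.8513 \cdot 10^{5}$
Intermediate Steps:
$N{\left(P \right)} = - \frac{9}{2} + \frac{5 P}{2}$ ($N{\left(P \right)} = - \frac{9}{2} + \frac{P 5}{2} = - \frac{9}{2} + \frac{5 P}{2}$)
$S = 10609$ ($S = \left(-103\right)^{2} = 10609$)
$o = \frac{971}{21218}$ ($o = \frac{- \frac{9}{2} + \frac{5}{2} \cdot 196}{10609} = \left(- \frac{9}{2} + 490\right) \frac{1}{10609} = \frac{971}{2} \cdot \frac{1}{10609} = \frac{971}{21218} \approx 0.045763$)
$\frac{\left(-151 + C{\left(12,12 \right)}\right)^{2}}{o} - \frac{103228}{500935} = \frac{\left(-151 + 2\right)^{2}}{\frac{971}{21218}} - \frac{103228}{500935} = \left(-149\right)^{2} \cdot \frac{21218}{971} - \frac{103228}{500935} = 22201 \cdot \frac{21218}{971} - \frac{103228}{500935} = \frac{471060818}{971} - \frac{103228}{500935} = \frac{235970750630442}{486407885}$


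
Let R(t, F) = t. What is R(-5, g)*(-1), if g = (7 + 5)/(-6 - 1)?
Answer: 5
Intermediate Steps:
g = -12/7 (g = 12/(-7) = 12*(-⅐) = -12/7 ≈ -1.7143)
R(-5, g)*(-1) = -5*(-1) = 5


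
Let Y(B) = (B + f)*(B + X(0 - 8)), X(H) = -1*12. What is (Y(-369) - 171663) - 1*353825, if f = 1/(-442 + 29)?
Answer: -158962906/413 ≈ -3.8490e+5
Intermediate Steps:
X(H) = -12
f = -1/413 (f = 1/(-413) = -1/413 ≈ -0.0024213)
Y(B) = (-12 + B)*(-1/413 + B) (Y(B) = (B - 1/413)*(B - 12) = (-1/413 + B)*(-12 + B) = (-12 + B)*(-1/413 + B))
(Y(-369) - 171663) - 1*353825 = ((12/413 + (-369)² - 4957/413*(-369)) - 171663) - 1*353825 = ((12/413 + 136161 + 1829133/413) - 171663) - 353825 = (58063638/413 - 171663) - 353825 = -12833181/413 - 353825 = -158962906/413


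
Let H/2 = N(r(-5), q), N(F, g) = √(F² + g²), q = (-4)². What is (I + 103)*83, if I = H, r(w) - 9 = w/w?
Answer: 8549 + 332*√89 ≈ 11681.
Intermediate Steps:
r(w) = 10 (r(w) = 9 + w/w = 9 + 1 = 10)
q = 16
H = 4*√89 (H = 2*√(10² + 16²) = 2*√(100 + 256) = 2*√356 = 2*(2*√89) = 4*√89 ≈ 37.736)
I = 4*√89 ≈ 37.736
(I + 103)*83 = (4*√89 + 103)*83 = (103 + 4*√89)*83 = 8549 + 332*√89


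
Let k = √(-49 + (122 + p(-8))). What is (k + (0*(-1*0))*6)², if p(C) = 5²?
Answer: 98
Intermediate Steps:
p(C) = 25
k = 7*√2 (k = √(-49 + (122 + 25)) = √(-49 + 147) = √98 = 7*√2 ≈ 9.8995)
(k + (0*(-1*0))*6)² = (7*√2 + (0*(-1*0))*6)² = (7*√2 + (0*0)*6)² = (7*√2 + 0*6)² = (7*√2 + 0)² = (7*√2)² = 98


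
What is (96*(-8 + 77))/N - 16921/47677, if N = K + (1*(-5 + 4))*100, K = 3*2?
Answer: -158701511/2240819 ≈ -70.823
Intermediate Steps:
K = 6
N = -94 (N = 6 + (1*(-5 + 4))*100 = 6 + (1*(-1))*100 = 6 - 1*100 = 6 - 100 = -94)
(96*(-8 + 77))/N - 16921/47677 = (96*(-8 + 77))/(-94) - 16921/47677 = (96*69)*(-1/94) - 16921*1/47677 = 6624*(-1/94) - 16921/47677 = -3312/47 - 16921/47677 = -158701511/2240819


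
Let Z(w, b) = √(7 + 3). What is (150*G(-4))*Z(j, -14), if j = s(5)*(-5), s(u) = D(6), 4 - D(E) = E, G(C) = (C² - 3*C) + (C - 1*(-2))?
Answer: 3900*√10 ≈ 12333.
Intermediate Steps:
G(C) = 2 + C² - 2*C (G(C) = (C² - 3*C) + (C + 2) = (C² - 3*C) + (2 + C) = 2 + C² - 2*C)
D(E) = 4 - E
s(u) = -2 (s(u) = 4 - 1*6 = 4 - 6 = -2)
j = 10 (j = -2*(-5) = 10)
Z(w, b) = √10
(150*G(-4))*Z(j, -14) = (150*(2 + (-4)² - 2*(-4)))*√10 = (150*(2 + 16 + 8))*√10 = (150*26)*√10 = 3900*√10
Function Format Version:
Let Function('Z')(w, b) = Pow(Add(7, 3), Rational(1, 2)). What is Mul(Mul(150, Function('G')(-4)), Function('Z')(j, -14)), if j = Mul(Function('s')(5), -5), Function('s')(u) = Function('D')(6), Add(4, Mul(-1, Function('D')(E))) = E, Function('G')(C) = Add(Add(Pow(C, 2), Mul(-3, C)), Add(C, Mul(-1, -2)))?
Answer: Mul(3900, Pow(10, Rational(1, 2))) ≈ 12333.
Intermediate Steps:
Function('G')(C) = Add(2, Pow(C, 2), Mul(-2, C)) (Function('G')(C) = Add(Add(Pow(C, 2), Mul(-3, C)), Add(C, 2)) = Add(Add(Pow(C, 2), Mul(-3, C)), Add(2, C)) = Add(2, Pow(C, 2), Mul(-2, C)))
Function('D')(E) = Add(4, Mul(-1, E))
Function('s')(u) = -2 (Function('s')(u) = Add(4, Mul(-1, 6)) = Add(4, -6) = -2)
j = 10 (j = Mul(-2, -5) = 10)
Function('Z')(w, b) = Pow(10, Rational(1, 2))
Mul(Mul(150, Function('G')(-4)), Function('Z')(j, -14)) = Mul(Mul(150, Add(2, Pow(-4, 2), Mul(-2, -4))), Pow(10, Rational(1, 2))) = Mul(Mul(150, Add(2, 16, 8)), Pow(10, Rational(1, 2))) = Mul(Mul(150, 26), Pow(10, Rational(1, 2))) = Mul(3900, Pow(10, Rational(1, 2)))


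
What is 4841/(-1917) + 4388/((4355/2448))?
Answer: 20570994053/8348535 ≈ 2464.0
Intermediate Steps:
4841/(-1917) + 4388/((4355/2448)) = 4841*(-1/1917) + 4388/((4355*(1/2448))) = -4841/1917 + 4388/(4355/2448) = -4841/1917 + 4388*(2448/4355) = -4841/1917 + 10741824/4355 = 20570994053/8348535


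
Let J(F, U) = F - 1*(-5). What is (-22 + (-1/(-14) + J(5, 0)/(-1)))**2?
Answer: 199809/196 ≈ 1019.4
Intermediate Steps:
J(F, U) = 5 + F (J(F, U) = F + 5 = 5 + F)
(-22 + (-1/(-14) + J(5, 0)/(-1)))**2 = (-22 + (-1/(-14) + (5 + 5)/(-1)))**2 = (-22 + (-1*(-1/14) + 10*(-1)))**2 = (-22 + (1/14 - 10))**2 = (-22 - 139/14)**2 = (-447/14)**2 = 199809/196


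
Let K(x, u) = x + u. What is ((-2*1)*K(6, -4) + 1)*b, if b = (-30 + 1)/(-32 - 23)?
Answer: -87/55 ≈ -1.5818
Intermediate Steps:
K(x, u) = u + x
b = 29/55 (b = -29/(-55) = -29*(-1/55) = 29/55 ≈ 0.52727)
((-2*1)*K(6, -4) + 1)*b = ((-2*1)*(-4 + 6) + 1)*(29/55) = (-2*2 + 1)*(29/55) = (-4 + 1)*(29/55) = -3*29/55 = -87/55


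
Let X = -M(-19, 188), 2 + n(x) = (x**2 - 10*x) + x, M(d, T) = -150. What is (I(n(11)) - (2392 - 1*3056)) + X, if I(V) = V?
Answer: 834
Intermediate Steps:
n(x) = -2 + x**2 - 9*x (n(x) = -2 + ((x**2 - 10*x) + x) = -2 + (x**2 - 9*x) = -2 + x**2 - 9*x)
X = 150 (X = -1*(-150) = 150)
(I(n(11)) - (2392 - 1*3056)) + X = ((-2 + 11**2 - 9*11) - (2392 - 1*3056)) + 150 = ((-2 + 121 - 99) - (2392 - 3056)) + 150 = (20 - 1*(-664)) + 150 = (20 + 664) + 150 = 684 + 150 = 834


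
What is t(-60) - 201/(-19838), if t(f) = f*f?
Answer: 71417001/19838 ≈ 3600.0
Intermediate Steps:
t(f) = f**2
t(-60) - 201/(-19838) = (-60)**2 - 201/(-19838) = 3600 - 201*(-1)/19838 = 3600 - 1*(-201/19838) = 3600 + 201/19838 = 71417001/19838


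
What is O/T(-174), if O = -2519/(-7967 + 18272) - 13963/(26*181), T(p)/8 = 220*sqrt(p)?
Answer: 680101*I*sqrt(174)/64852444800 ≈ 0.00013833*I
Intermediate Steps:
T(p) = 1760*sqrt(p) (T(p) = 8*(220*sqrt(p)) = 1760*sqrt(p))
O = -680101/211770 (O = -2519/10305 - 13963/4706 = -2519*1/10305 - 13963*1/4706 = -11/45 - 13963/4706 = -680101/211770 ≈ -3.2115)
O/T(-174) = -680101*(-I*sqrt(174)/306240)/211770 = -(-680101)*I*sqrt(174)/64852444800 = 680101*I*sqrt(174)/64852444800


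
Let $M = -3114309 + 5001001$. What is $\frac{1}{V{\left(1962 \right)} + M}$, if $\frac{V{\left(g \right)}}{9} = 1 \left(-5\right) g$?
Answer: $\frac{1}{1798402} \approx 5.5605 \cdot 10^{-7}$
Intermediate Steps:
$M = 1886692$
$V{\left(g \right)} = - 45 g$ ($V{\left(g \right)} = 9 \cdot 1 \left(-5\right) g = 9 \left(- 5 g\right) = - 45 g$)
$\frac{1}{V{\left(1962 \right)} + M} = \frac{1}{\left(-45\right) 1962 + 1886692} = \frac{1}{-88290 + 1886692} = \frac{1}{1798402}$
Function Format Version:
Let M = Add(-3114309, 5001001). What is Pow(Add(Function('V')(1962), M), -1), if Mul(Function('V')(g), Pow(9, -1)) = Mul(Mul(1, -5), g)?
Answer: Rational(1, 1798402) ≈ 5.5605e-7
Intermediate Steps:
M = 1886692
Function('V')(g) = Mul(-45, g) (Function('V')(g) = Mul(9, Mul(Mul(1, -5), g)) = Mul(9, Mul(-5, g)) = Mul(-45, g))
Pow(Add(Function('V')(1962), M), -1) = Pow(Add(Mul(-45, 1962), 1886692), -1) = Pow(Add(-88290, 1886692), -1) = Pow(1798402, -1) = Rational(1, 1798402)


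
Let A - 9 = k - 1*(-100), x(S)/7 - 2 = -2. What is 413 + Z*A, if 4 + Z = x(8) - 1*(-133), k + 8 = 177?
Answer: 36275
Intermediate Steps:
k = 169 (k = -8 + 177 = 169)
x(S) = 0 (x(S) = 14 + 7*(-2) = 14 - 14 = 0)
A = 278 (A = 9 + (169 - 1*(-100)) = 9 + (169 + 100) = 9 + 269 = 278)
Z = 129 (Z = -4 + (0 - 1*(-133)) = -4 + (0 + 133) = -4 + 133 = 129)
413 + Z*A = 413 + 129*278 = 413 + 35862 = 36275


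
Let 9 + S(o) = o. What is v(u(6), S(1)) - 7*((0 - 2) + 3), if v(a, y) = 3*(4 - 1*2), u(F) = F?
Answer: -1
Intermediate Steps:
S(o) = -9 + o
v(a, y) = 6 (v(a, y) = 3*(4 - 2) = 3*2 = 6)
v(u(6), S(1)) - 7*((0 - 2) + 3) = 6 - 7*((0 - 2) + 3) = 6 - 7*(-2 + 3) = 6 - 7*1 = 6 - 7 = -1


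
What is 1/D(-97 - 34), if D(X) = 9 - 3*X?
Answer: 1/402 ≈ 0.0024876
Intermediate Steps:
1/D(-97 - 34) = 1/(9 - 3*(-97 - 34)) = 1/(9 - 3*(-131)) = 1/(9 + 393) = 1/402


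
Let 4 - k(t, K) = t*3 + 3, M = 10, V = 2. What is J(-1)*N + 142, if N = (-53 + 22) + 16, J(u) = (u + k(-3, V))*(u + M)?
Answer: -1073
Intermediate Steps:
k(t, K) = 1 - 3*t (k(t, K) = 4 - (t*3 + 3) = 4 - (3*t + 3) = 4 - (3 + 3*t) = 4 + (-3 - 3*t) = 1 - 3*t)
J(u) = (10 + u)² (J(u) = (u + (1 - 3*(-3)))*(u + 10) = (u + (1 + 9))*(10 + u) = (u + 10)*(10 + u) = (10 + u)*(10 + u) = (10 + u)²)
N = -15 (N = -31 + 16 = -15)
J(-1)*N + 142 = (100 + (-1)² + 20*(-1))*(-15) + 142 = (100 + 1 - 20)*(-15) + 142 = 81*(-15) + 142 = -1215 + 142 = -1073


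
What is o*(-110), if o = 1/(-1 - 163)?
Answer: 55/82 ≈ 0.67073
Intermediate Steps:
o = -1/164 (o = 1/(-164) = -1/164 ≈ -0.0060976)
o*(-110) = -1/164*(-110) = 55/82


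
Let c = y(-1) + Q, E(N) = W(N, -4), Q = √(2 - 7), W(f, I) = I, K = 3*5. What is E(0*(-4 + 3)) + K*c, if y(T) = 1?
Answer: 11 + 15*I*√5 ≈ 11.0 + 33.541*I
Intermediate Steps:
K = 15
Q = I*√5 (Q = √(-5) = I*√5 ≈ 2.2361*I)
E(N) = -4
c = 1 + I*√5 ≈ 1.0 + 2.2361*I
E(0*(-4 + 3)) + K*c = -4 + 15*(1 + I*√5) = -4 + (15 + 15*I*√5) = 11 + 15*I*√5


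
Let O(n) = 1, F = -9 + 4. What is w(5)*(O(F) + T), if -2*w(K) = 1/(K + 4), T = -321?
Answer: 160/9 ≈ 17.778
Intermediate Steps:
w(K) = -1/(2*(4 + K)) (w(K) = -1/(2*(K + 4)) = -1/(2*(4 + K)))
F = -5
w(5)*(O(F) + T) = (-1/(8 + 2*5))*(1 - 321) = -1/(8 + 10)*(-320) = -1/18*(-320) = 160/9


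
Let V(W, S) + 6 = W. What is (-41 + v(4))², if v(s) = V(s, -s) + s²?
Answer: 729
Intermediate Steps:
V(W, S) = -6 + W
v(s) = -6 + s + s² (v(s) = (-6 + s) + s² = -6 + s + s²)
(-41 + v(4))² = (-41 + (-6 + 4 + 4²))² = (-41 + (-6 + 4 + 16))² = (-41 + 14)² = (-27)² = 729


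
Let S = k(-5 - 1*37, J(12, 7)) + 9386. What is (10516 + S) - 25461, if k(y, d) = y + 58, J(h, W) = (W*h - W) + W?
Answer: -5543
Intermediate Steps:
J(h, W) = W*h (J(h, W) = (-W + W*h) + W = W*h)
k(y, d) = 58 + y
S = 9402 (S = (58 + (-5 - 1*37)) + 9386 = (58 + (-5 - 37)) + 9386 = (58 - 42) + 9386 = 16 + 9386 = 9402)
(10516 + S) - 25461 = (10516 + 9402) - 25461 = 19918 - 25461 = -5543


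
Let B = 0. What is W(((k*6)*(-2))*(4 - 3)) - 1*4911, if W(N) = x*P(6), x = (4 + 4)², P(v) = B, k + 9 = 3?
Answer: -4911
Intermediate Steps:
k = -6 (k = -9 + 3 = -6)
P(v) = 0
x = 64 (x = 8² = 64)
W(N) = 0 (W(N) = 64*0 = 0)
W(((k*6)*(-2))*(4 - 3)) - 1*4911 = 0 - 1*4911 = 0 - 4911 = -4911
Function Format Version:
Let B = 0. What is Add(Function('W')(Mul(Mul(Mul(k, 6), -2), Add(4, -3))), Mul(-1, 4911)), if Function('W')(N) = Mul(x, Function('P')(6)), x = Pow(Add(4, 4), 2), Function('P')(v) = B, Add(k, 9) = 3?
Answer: -4911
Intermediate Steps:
k = -6 (k = Add(-9, 3) = -6)
Function('P')(v) = 0
x = 64 (x = Pow(8, 2) = 64)
Function('W')(N) = 0 (Function('W')(N) = Mul(64, 0) = 0)
Add(Function('W')(Mul(Mul(Mul(k, 6), -2), Add(4, -3))), Mul(-1, 4911)) = Add(0, Mul(-1, 4911)) = Add(0, -4911) = -4911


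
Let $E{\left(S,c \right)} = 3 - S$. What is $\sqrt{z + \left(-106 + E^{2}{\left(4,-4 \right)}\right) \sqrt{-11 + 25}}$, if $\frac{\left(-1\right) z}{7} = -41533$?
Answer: $\sqrt{290731 - 105 \sqrt{14}} \approx 538.83$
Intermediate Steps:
$z = 290731$ ($z = \left(-7\right) \left(-41533\right) = 290731$)
$\sqrt{z + \left(-106 + E^{2}{\left(4,-4 \right)}\right) \sqrt{-11 + 25}} = \sqrt{290731 + \left(-106 + \left(3 - 4\right)^{2}\right) \sqrt{-11 + 25}} = \sqrt{290731 + \left(-106 + \left(3 - 4\right)^{2}\right) \sqrt{14}} = \sqrt{290731 + \left(-106 + \left(-1\right)^{2}\right) \sqrt{14}} = \sqrt{290731 + \left(-106 + 1\right) \sqrt{14}} = \sqrt{290731 - 105 \sqrt{14}}$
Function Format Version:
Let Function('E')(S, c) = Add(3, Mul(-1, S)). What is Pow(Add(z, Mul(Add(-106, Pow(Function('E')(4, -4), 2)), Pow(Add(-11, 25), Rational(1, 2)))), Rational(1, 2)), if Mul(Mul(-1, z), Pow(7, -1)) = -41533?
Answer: Pow(Add(290731, Mul(-105, Pow(14, Rational(1, 2)))), Rational(1, 2)) ≈ 538.83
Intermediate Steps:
z = 290731 (z = Mul(-7, -41533) = 290731)
Pow(Add(z, Mul(Add(-106, Pow(Function('E')(4, -4), 2)), Pow(Add(-11, 25), Rational(1, 2)))), Rational(1, 2)) = Pow(Add(290731, Mul(Add(-106, Pow(Add(3, Mul(-1, 4)), 2)), Pow(Add(-11, 25), Rational(1, 2)))), Rational(1, 2)) = Pow(Add(290731, Mul(Add(-106, Pow(Add(3, -4), 2)), Pow(14, Rational(1, 2)))), Rational(1, 2)) = Pow(Add(290731, Mul(Add(-106, Pow(-1, 2)), Pow(14, Rational(1, 2)))), Rational(1, 2)) = Pow(Add(290731, Mul(Add(-106, 1), Pow(14, Rational(1, 2)))), Rational(1, 2)) = Pow(Add(290731, Mul(-105, Pow(14, Rational(1, 2)))), Rational(1, 2))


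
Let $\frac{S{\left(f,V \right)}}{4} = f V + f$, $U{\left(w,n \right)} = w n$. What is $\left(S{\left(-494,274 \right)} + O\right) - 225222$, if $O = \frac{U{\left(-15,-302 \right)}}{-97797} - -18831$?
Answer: $- \frac{24442438319}{32599} \approx -7.4979 \cdot 10^{5}$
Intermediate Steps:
$U{\left(w,n \right)} = n w$
$S{\left(f,V \right)} = 4 f + 4 V f$ ($S{\left(f,V \right)} = 4 \left(f V + f\right) = 4 \left(V f + f\right) = 4 \left(f + V f\right) = 4 f + 4 V f$)
$O = \frac{613870259}{32599}$ ($O = \frac{\left(-302\right) \left(-15\right)}{-97797} - -18831 = 4530 \left(- \frac{1}{97797}\right) + 18831 = - \frac{1510}{32599} + 18831 = \frac{613870259}{32599} \approx 18831.0$)
$\left(S{\left(-494,274 \right)} + O\right) - 225222 = \left(4 \left(-494\right) \left(1 + 274\right) + \frac{613870259}{32599}\right) - 225222 = \left(4 \left(-494\right) 275 + \frac{613870259}{32599}\right) - 225222 = \left(-543400 + \frac{613870259}{32599}\right) - 225222 = - \frac{17100426341}{32599} - 225222 = - \frac{24442438319}{32599}$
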